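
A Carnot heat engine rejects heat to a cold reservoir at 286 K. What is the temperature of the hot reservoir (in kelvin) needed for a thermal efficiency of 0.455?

T_H ≈ 525 K

From η = 1 − T_C/T_H, solving for T_H gives T_H = T_C/(1 − η) = 286.00/(1 − 0.455) = 525 K.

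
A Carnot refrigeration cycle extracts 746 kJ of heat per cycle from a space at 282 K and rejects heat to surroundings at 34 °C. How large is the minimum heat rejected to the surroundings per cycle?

T_H = 34 °C → 34 + 273.15 = 307.15 K.
For a reversible cycle Q_H/Q_C = T_H/T_C, so Q_H = Q_C·T_H/T_C = 746 × 307.15/282.00 = 813 kJ.

Q_H ≈ 813 kJ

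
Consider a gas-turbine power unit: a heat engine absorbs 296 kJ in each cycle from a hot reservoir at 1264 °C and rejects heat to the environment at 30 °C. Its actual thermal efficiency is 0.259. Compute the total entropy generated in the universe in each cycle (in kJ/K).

T_H = 1264 °C → 1264 + 273.15 = 1537.15 K.
T_C = 30 °C → 30 + 273.15 = 303.15 K.
W = η·Q_H = 0.259 × 296 = 76.66 kJ, so Q_C = Q_H − W = 219.3 kJ.
The hot reservoir loses entropy Q_H/T_H = 296/1537.15 = 0.1926 kJ/K; the cold reservoir gains Q_C/T_C = 219.3/303.15 = 0.7235 kJ/K.
ΔS_univ = −Q_H/T_H + Q_C/T_C = 0.5310 kJ/K (> 0, since η = 0.259 < η_Carnot = 0.803).

ΔS_univ ≈ 0.5310 kJ/K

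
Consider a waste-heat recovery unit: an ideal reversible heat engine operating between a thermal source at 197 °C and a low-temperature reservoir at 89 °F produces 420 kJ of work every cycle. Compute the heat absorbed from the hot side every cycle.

Q_H ≈ 1190 kJ

T_H = 197 °C → 197 + 273.15 = 470.15 K.
T_C = 89 °F → (89 − 32) × 5/9 = 31.67 °C = 304.82 K.
Carnot efficiency: η = 1 − T_C/T_H = 1 − 304.82/470.15 = 0.3517.
Q_H = W/η = 420/0.3517 = 1190 kJ.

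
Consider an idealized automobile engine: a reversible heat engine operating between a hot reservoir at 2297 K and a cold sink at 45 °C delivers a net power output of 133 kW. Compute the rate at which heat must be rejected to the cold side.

T_C = 45 °C → 45 + 273.15 = 318.15 K.
The Carnot efficiency is η = 1 − T_C/T_H = 1 − 318.15/2297.00 = 0.8615.
Since Q_C/Q_H = T_C/T_H and Q_H = W/η, Q_C = W·T_C/(T_H − T_C) = 133 × 318.15/1978.85 = 21.4 kW.

Q̇_C ≈ 21.4 kW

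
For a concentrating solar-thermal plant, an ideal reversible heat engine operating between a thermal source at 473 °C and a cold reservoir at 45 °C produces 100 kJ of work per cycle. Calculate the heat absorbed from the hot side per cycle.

Q_H ≈ 174 kJ

T_H = 473 °C → 473 + 273.15 = 746.15 K.
T_C = 45 °C → 45 + 273.15 = 318.15 K.
For a reversible engine, η = 1 − T_C/T_H = 1 − 318.15/746.15 = 0.5736.
Q_H = W/η = 100/0.5736 = 174 kJ.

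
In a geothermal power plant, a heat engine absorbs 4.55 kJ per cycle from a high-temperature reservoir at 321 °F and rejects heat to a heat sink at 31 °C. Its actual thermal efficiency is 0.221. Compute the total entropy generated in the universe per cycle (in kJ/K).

ΔS_univ ≈ 0.00116 kJ/K

T_H = 321 °F → (321 − 32) × 5/9 = 160.56 °C = 433.71 K.
T_C = 31 °C → 31 + 273.15 = 304.15 K.
W = η·Q_H = 0.221 × 4.55 = 1.006 kJ, so Q_C = Q_H − W = 3.544 kJ.
Reservoir entropy changes: ΔS_H = −Q_H/T_H = −4.55/433.71 = -0.01049 kJ/K and ΔS_C = +Q_C/T_C = 3.544/304.15 = 0.01165 kJ/K.
ΔS_univ = −Q_H/T_H + Q_C/T_C = 0.00116 kJ/K (> 0, since η = 0.221 < η_Carnot = 0.299).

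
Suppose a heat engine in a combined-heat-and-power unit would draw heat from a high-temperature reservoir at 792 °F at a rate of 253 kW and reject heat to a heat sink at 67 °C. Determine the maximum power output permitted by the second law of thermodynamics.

Ẇ_max ≈ 129 kW

T_H = 792 °F → (792 − 32) × 5/9 = 422.22 °C = 695.37 K.
T_C = 67 °C → 67 + 273.15 = 340.15 K.
The upper bound on efficiency is η_max = 1 − T_C/T_H = 1 − 340.15/695.37 = 0.5108.
W_max = η_max · Q_H = 0.5108 × 253 = 129 kW.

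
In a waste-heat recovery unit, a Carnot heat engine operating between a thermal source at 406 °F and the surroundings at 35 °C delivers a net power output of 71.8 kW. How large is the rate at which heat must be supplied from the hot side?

T_H = 406 °F → (406 − 32) × 5/9 = 207.78 °C = 480.93 K.
T_C = 35 °C → 35 + 273.15 = 308.15 K.
Carnot efficiency: η = 1 − T_C/T_H = 1 − 308.15/480.93 = 0.3593.
Q_H = W/η = 71.8/0.3593 = 199.9 kW.

Q̇_H ≈ 199.9 kW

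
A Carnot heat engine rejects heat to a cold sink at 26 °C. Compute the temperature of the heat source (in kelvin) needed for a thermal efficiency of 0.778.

T_C = 26 °C → 26 + 273.15 = 299.15 K.
From η = 1 − T_C/T_H, solving for T_H gives T_H = T_C/(1 − η) = 299.15/(1 − 0.778) = 1348 K.

T_H ≈ 1348 K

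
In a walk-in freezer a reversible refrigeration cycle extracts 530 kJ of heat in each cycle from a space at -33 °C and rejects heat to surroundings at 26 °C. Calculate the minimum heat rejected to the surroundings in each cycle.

T_H = 26 °C → 26 + 273.15 = 299.15 K.
T_C = -33 °C → -33 + 273.15 = 240.15 K.
For a reversible cycle Q_H/Q_C = T_H/T_C, so Q_H = Q_C·T_H/T_C = 530 × 299.15/240.15 = 660.2 kJ.

Q_H ≈ 660.2 kJ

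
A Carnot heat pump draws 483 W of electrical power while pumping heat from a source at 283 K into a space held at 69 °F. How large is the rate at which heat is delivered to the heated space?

T_H = 69 °F → (69 − 32) × 5/9 = 20.56 °C = 293.71 K.
COP_HP = T_H/(T_H − T_C) = 293.71/10.71 = 27.4349.
Q_H = COP_HP · W = 27.4349 × 483 = 13250 W.

Q̇_H ≈ 13250 W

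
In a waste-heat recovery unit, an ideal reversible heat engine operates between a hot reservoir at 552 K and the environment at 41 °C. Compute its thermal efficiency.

T_C = 41 °C → 41 + 273.15 = 314.15 K.
The Carnot efficiency is η = 1 − T_C/T_H = 1 − 314.15/552.00 = 0.431.

η ≈ 0.431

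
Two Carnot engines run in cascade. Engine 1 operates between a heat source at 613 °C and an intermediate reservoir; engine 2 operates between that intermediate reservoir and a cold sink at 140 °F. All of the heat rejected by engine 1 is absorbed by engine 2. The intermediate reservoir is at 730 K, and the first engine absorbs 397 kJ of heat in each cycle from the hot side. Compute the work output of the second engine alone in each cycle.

W₂ ≈ 177.8 kJ

T_H = 613 °C → 613 + 273.15 = 886.15 K.
T_C = 140 °F → (140 − 32) × 5/9 = 60.00 °C = 333.15 K.
Heat entering the second stage: Q_m = Q_H·(T_m/T_H) = 397 × 730.00/886.15 = 327.0 kJ.
Second-stage efficiency η₂ = 1 − T_C/T_m = 1 − 333.15/730.00 = 0.5436, so W₂ = η₂·Q_m = 177.8 kJ.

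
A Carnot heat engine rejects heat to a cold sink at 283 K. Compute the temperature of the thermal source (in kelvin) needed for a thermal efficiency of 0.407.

From η = 1 − T_C/T_H, solving for T_H gives T_H = T_C/(1 − η) = 283.00/(1 − 0.407) = 477 K.

T_H ≈ 477 K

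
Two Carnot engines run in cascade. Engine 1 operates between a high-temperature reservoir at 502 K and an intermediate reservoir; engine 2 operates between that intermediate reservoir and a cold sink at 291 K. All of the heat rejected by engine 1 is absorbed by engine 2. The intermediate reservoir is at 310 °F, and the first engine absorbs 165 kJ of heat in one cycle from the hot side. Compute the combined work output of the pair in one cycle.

Two reversible stages in series are equivalent to a single Carnot engine between T_H and T_C, so η_total = 1 − T_C/T_H = 1 − 291.00/502.00 = 0.4203.
W_total = η_total · Q_H = 0.4203 × 165 = 69.35 kJ.

W_total ≈ 69.35 kJ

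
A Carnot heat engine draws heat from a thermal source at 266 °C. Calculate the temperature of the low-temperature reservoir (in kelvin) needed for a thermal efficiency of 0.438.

T_H = 266 °C → 266 + 273.15 = 539.15 K.
From η = 1 − T_C/T_H, T_C = T_H·(1 − η) = 539.15 × (1 − 0.438) = 303 K.

T_C ≈ 303 K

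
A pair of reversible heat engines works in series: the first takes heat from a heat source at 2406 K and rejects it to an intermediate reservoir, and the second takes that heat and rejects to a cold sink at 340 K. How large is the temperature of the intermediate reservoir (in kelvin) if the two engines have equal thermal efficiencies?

Equal efficiencies require 1 − T_m/T_H = 1 − T_C/T_m, i.e. T_m/T_H = T_C/T_m, so T_m = √(T_H·T_C) = √(2406.00 × 340.00) = 904 K.

T_m ≈ 904 K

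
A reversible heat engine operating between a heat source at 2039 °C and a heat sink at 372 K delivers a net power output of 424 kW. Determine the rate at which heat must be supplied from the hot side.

T_H = 2039 °C → 2039 + 273.15 = 2312.15 K.
Since the cycle is reversible, η = 1 − T_C/T_H = 1 − 372.00/2312.15 = 0.8391.
Q_H = W/η = 424/0.8391 = 505 kW.

Q̇_H ≈ 505 kW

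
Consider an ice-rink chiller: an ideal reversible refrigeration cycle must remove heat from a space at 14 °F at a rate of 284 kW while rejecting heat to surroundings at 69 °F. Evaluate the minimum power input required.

T_H = 69 °F → (69 − 32) × 5/9 = 20.56 °C = 293.71 K.
T_C = 14 °F → (14 − 32) × 5/9 = -10.00 °C = 263.15 K.
The reversible coefficient of performance is COP_R = T_C/(T_H − T_C) = 263.15/30.56 = 8.6122.
W = Q_C/COP_R = 284/8.6122 = 32.98 kW.

Ẇ_in ≈ 32.98 kW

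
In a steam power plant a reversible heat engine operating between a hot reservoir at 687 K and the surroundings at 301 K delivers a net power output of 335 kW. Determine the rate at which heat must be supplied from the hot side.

Carnot efficiency: η = 1 − T_C/T_H = 1 − 301.00/687.00 = 0.5619.
Q_H = W/η = 335/0.5619 = 596 kW.

Q̇_H ≈ 596 kW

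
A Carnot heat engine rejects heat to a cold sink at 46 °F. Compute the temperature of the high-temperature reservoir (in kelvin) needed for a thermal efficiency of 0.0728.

T_H ≈ 303 K

T_C = 46 °F → (46 − 32) × 5/9 = 7.78 °C = 280.93 K.
From η = 1 − T_C/T_H, solving for T_H gives T_H = T_C/(1 − η) = 280.93/(1 − 0.0728) = 303 K.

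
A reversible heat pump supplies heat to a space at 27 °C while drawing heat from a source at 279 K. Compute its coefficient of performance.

T_H = 27 °C → 27 + 273.15 = 300.15 K.
The Carnot heat-pump COP is COP_HP = T_H/(T_H − T_C) = 300.15/(300.15 − 279.00) = 14.2.

COP_HP ≈ 14.2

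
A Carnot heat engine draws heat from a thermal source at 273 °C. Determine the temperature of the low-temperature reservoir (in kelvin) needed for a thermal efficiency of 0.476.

T_C ≈ 286.2 K

T_H = 273 °C → 273 + 273.15 = 546.15 K.
From η = 1 − T_C/T_H, T_C = T_H·(1 − η) = 546.15 × (1 − 0.476) = 286.2 K.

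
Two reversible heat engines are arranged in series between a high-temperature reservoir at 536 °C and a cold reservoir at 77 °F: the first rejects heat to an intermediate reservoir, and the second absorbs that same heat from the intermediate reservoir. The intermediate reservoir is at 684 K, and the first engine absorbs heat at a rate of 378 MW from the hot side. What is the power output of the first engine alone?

Ẇ₁ ≈ 58.5 MW

T_H = 536 °C → 536 + 273.15 = 809.15 K.
T_C = 77 °F → (77 − 32) × 5/9 = 25.00 °C = 298.15 K.
First-stage efficiency η₁ = 1 − T_m/T_H = 1 − 684.00/809.15 = 0.1547.
W₁ = η₁·Q_H = 0.1547 × 378 = 58.5 MW.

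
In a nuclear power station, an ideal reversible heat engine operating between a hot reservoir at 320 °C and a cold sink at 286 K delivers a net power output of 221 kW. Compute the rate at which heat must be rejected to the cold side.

Q̇_C ≈ 206 kW

T_H = 320 °C → 320 + 273.15 = 593.15 K.
Carnot efficiency: η = 1 − T_C/T_H = 1 − 286.00/593.15 = 0.5178.
Since Q_C/Q_H = T_C/T_H and Q_H = W/η, Q_C = W·T_C/(T_H − T_C) = 221 × 286.00/307.15 = 206 kW.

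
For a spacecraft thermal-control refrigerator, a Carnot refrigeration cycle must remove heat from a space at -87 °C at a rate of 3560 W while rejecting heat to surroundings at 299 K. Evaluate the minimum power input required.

Ẇ_in ≈ 2160 W

T_C = -87 °C → -87 + 273.15 = 186.15 K.
The reversible coefficient of performance is COP_R = T_C/(T_H − T_C) = 186.15/112.85 = 1.6495.
W = Q_C/COP_R = 3560/1.6495 = 2160 W.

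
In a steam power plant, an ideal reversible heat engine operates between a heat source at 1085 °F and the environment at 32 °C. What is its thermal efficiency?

T_H = 1085 °F → (1085 − 32) × 5/9 = 585.00 °C = 858.15 K.
T_C = 32 °C → 32 + 273.15 = 305.15 K.
Carnot efficiency: η = 1 − T_C/T_H = 1 − 305.15/858.15 = 0.644.

η ≈ 0.644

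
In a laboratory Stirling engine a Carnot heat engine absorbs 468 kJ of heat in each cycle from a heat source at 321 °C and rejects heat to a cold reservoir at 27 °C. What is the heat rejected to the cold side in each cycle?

Q_C ≈ 236 kJ

T_H = 321 °C → 321 + 273.15 = 594.15 K.
T_C = 27 °C → 27 + 273.15 = 300.15 K.
For a reversible engine, η = 1 − T_C/T_H = 1 − 300.15/594.15 = 0.4948.
For a reversible cycle Q_C/Q_H = T_C/T_H, so Q_C = 468 × 300.15/594.15 = 236 kJ.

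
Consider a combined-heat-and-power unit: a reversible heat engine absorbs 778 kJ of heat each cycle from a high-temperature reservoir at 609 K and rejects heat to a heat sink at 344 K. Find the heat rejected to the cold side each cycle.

The Carnot efficiency is η = 1 − T_C/T_H = 1 − 344.00/609.00 = 0.4351.
For a reversible cycle Q_C/Q_H = T_C/T_H, so Q_C = 778 × 344.00/609.00 = 439.5 kJ.

Q_C ≈ 439.5 kJ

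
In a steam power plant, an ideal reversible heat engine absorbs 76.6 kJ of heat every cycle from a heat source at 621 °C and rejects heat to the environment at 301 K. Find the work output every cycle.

T_H = 621 °C → 621 + 273.15 = 894.15 K.
Since the cycle is reversible, η = 1 − T_C/T_H = 1 − 301.00/894.15 = 0.6634.
W = η·Q_H = 0.6634 × 76.6 = 50.8 kJ.

W ≈ 50.8 kJ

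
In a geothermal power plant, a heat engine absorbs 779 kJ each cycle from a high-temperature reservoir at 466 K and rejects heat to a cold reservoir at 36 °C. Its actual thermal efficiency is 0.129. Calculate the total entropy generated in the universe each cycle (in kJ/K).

ΔS_univ ≈ 0.5231 kJ/K

T_C = 36 °C → 36 + 273.15 = 309.15 K.
W = η·Q_H = 0.129 × 779 = 100.5 kJ, so Q_C = Q_H − W = 678.5 kJ.
The hot reservoir loses entropy Q_H/T_H = 779/466.00 = 1.672 kJ/K; the cold reservoir gains Q_C/T_C = 678.5/309.15 = 2.195 kJ/K.
ΔS_univ = −Q_H/T_H + Q_C/T_C = 0.5231 kJ/K (> 0, since η = 0.129 < η_Carnot = 0.337).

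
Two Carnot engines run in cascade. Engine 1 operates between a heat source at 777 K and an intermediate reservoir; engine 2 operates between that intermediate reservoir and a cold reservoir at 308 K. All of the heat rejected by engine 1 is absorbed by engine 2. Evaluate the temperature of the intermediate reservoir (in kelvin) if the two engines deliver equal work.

T_m ≈ 542 K

For reversible stages Q_m = Q_H·(T_m/T_H). Setting W₁ = Q_H(1 − T_m/T_H) equal to W₂ = Q_m(1 − T_C/T_m) = Q_H·(T_m − T_C)/T_H gives T_H − T_m = T_m − T_C, so T_m = (T_H + T_C)/2 = (777.00 + 308.00)/2 = 542 K.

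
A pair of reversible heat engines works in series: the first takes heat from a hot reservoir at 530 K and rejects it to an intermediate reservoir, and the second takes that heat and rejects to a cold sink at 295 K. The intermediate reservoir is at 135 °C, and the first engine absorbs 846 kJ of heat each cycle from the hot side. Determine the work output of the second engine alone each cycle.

T_m = 135 °C → 135 + 273.15 = 408.15 K.
Heat entering the second stage: Q_m = Q_H·(T_m/T_H) = 846 × 408.15/530.00 = 651 kJ.
Second-stage efficiency η₂ = 1 − T_C/T_m = 1 − 295.00/408.15 = 0.2772, so W₂ = η₂·Q_m = 181 kJ.

W₂ ≈ 181 kJ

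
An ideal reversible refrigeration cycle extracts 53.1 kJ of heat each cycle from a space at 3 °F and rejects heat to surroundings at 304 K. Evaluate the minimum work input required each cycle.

T_C = 3 °F → (3 − 32) × 5/9 = -16.11 °C = 257.04 K.
For a reversible refrigerator, COP_R = T_C/(T_H − T_C) = 257.04/46.96 = 5.4734.
W = Q_C/COP_R = 53.1/5.4734 = 9.70 kJ.

W_in ≈ 9.70 kJ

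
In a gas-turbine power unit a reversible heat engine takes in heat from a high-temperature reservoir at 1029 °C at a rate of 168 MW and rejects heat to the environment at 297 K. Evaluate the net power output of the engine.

Ẇ ≈ 130 MW

T_H = 1029 °C → 1029 + 273.15 = 1302.15 K.
Carnot efficiency: η = 1 − T_C/T_H = 1 − 297.00/1302.15 = 0.7719.
W = η·Q_H = 0.7719 × 168 = 130 MW.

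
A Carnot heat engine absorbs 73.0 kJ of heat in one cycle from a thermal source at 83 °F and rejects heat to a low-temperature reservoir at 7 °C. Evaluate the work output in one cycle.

W ≈ 5.166 kJ

T_H = 83 °F → (83 − 32) × 5/9 = 28.33 °C = 301.48 K.
T_C = 7 °C → 7 + 273.15 = 280.15 K.
For a reversible engine, η = 1 − T_C/T_H = 1 − 280.15/301.48 = 0.0708.
W = η·Q_H = 0.0708 × 73.0 = 5.166 kJ.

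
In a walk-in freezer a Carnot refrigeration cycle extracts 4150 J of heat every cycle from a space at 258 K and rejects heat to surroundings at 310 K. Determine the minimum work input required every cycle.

W_in ≈ 836.4 J

COP_R = T_C/(T_H − T_C) = 258.00/52.00 = 4.9615.
W = Q_C/COP_R = 4150/4.9615 = 836.4 J.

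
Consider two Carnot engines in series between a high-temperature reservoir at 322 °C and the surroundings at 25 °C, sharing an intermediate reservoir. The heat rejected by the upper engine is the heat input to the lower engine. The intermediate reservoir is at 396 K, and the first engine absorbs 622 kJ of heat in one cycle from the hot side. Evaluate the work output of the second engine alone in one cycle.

W₂ ≈ 102.3 kJ

T_H = 322 °C → 322 + 273.15 = 595.15 K.
T_C = 25 °C → 25 + 273.15 = 298.15 K.
Heat entering the second stage: Q_m = Q_H·(T_m/T_H) = 622 × 396.00/595.15 = 413.9 kJ.
Second-stage efficiency η₂ = 1 − T_C/T_m = 1 − 298.15/396.00 = 0.2471, so W₂ = η₂·Q_m = 102.3 kJ.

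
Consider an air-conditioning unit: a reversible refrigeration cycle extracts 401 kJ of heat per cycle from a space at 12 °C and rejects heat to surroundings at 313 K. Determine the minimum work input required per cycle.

T_C = 12 °C → 12 + 273.15 = 285.15 K.
Carnot COP: COP_R = T_C/(T_H − T_C) = 285.15/27.85 = 10.2388.
W = Q_C/COP_R = 401/10.2388 = 39.16 kJ.

W_in ≈ 39.16 kJ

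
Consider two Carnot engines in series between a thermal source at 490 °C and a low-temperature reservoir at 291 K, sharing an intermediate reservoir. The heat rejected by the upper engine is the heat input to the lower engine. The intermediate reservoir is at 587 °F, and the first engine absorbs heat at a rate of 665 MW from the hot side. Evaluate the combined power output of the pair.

T_H = 490 °C → 490 + 273.15 = 763.15 K.
Two reversible stages in series are equivalent to a single Carnot engine between T_H and T_C, so η_total = 1 − T_C/T_H = 1 − 291.00/763.15 = 0.6187.
W_total = η_total · Q_H = 0.6187 × 665 = 411 MW.

Ẇ_total ≈ 411 MW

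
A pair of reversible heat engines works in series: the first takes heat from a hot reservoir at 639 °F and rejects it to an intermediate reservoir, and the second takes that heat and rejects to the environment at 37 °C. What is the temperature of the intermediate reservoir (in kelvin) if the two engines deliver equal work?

T_H = 639 °F → (639 − 32) × 5/9 = 337.22 °C = 610.37 K.
T_C = 37 °C → 37 + 273.15 = 310.15 K.
For reversible stages Q_m = Q_H·(T_m/T_H). Setting W₁ = Q_H(1 − T_m/T_H) equal to W₂ = Q_m(1 − T_C/T_m) = Q_H·(T_m − T_C)/T_H gives T_H − T_m = T_m − T_C, so T_m = (T_H + T_C)/2 = (610.37 + 310.15)/2 = 460 K.

T_m ≈ 460 K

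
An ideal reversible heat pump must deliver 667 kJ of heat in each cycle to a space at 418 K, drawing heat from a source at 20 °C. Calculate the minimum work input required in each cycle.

T_C = 20 °C → 20 + 273.15 = 293.15 K.
The Carnot heat-pump COP is COP_HP = T_H/(T_H − T_C) = 418.00/124.85 = 3.3480.
W = Q_H/COP_HP = 667/3.3480 = 199 kJ.

W_in ≈ 199 kJ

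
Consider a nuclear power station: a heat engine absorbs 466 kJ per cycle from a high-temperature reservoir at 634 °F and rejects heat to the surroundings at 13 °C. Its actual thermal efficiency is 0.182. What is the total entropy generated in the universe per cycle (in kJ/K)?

ΔS_univ ≈ 0.565 kJ/K

T_H = 634 °F → (634 − 32) × 5/9 = 334.44 °C = 607.59 K.
T_C = 13 °C → 13 + 273.15 = 286.15 K.
W = η·Q_H = 0.182 × 466 = 84.81 kJ, so Q_C = Q_H − W = 381.2 kJ.
The hot reservoir loses entropy Q_H/T_H = 466/607.59 = 0.7670 kJ/K; the cold reservoir gains Q_C/T_C = 381.2/286.15 = 1.332 kJ/K.
ΔS_univ = −Q_H/T_H + Q_C/T_C = 0.565 kJ/K (> 0, since η = 0.182 < η_Carnot = 0.529).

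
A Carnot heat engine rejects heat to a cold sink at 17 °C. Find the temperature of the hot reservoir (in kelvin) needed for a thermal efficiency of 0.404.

T_H ≈ 487 K

T_C = 17 °C → 17 + 273.15 = 290.15 K.
From η = 1 − T_C/T_H, solving for T_H gives T_H = T_C/(1 − η) = 290.15/(1 − 0.404) = 487 K.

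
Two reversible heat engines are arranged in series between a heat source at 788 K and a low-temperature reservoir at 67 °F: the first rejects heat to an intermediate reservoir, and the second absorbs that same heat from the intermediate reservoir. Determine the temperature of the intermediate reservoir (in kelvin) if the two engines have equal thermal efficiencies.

T_C = 67 °F → (67 − 32) × 5/9 = 19.44 °C = 292.59 K.
Equal efficiencies require 1 − T_m/T_H = 1 − T_C/T_m, i.e. T_m/T_H = T_C/T_m, so T_m = √(T_H·T_C) = √(788.00 × 292.59) = 480 K.

T_m ≈ 480 K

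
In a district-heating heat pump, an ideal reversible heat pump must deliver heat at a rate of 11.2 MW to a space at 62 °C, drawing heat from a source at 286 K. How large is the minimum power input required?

T_H = 62 °C → 62 + 273.15 = 335.15 K.
Reversible heating COP: COP_HP = T_H/(T_H − T_C) = 335.15/49.15 = 6.8189.
W = Q_H/COP_HP = 11.2/6.8189 = 1.642 MW.

Ẇ_in ≈ 1.642 MW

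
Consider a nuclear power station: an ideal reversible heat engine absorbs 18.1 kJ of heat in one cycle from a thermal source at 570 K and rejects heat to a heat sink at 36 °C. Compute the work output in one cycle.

W ≈ 8.283 kJ

T_C = 36 °C → 36 + 273.15 = 309.15 K.
η_rev = 1 − T_C/T_H = 1 − 309.15/570.00 = 0.4576.
W = η·Q_H = 0.4576 × 18.1 = 8.283 kJ.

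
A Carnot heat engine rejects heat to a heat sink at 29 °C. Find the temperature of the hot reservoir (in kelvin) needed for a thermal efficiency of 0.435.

T_C = 29 °C → 29 + 273.15 = 302.15 K.
From η = 1 − T_C/T_H, solving for T_H gives T_H = T_C/(1 − η) = 302.15/(1 − 0.435) = 534.8 K.

T_H ≈ 534.8 K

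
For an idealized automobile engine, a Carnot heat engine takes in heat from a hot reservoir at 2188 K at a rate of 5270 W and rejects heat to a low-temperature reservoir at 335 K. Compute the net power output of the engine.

Ẇ ≈ 4463 W

Since the cycle is reversible, η = 1 − T_C/T_H = 1 − 335.00/2188.00 = 0.8469.
W = η·Q_H = 0.8469 × 5270 = 4463 W.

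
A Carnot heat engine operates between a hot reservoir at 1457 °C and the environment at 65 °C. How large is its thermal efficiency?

T_H = 1457 °C → 1457 + 273.15 = 1730.15 K.
T_C = 65 °C → 65 + 273.15 = 338.15 K.
For a reversible engine, η = 1 − T_C/T_H = 1 − 338.15/1730.15 = 0.805.

η ≈ 0.805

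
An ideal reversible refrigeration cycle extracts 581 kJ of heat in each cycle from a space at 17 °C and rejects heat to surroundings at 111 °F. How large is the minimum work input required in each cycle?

W_in ≈ 53.8 kJ

T_H = 111 °F → (111 − 32) × 5/9 = 43.89 °C = 317.04 K.
T_C = 17 °C → 17 + 273.15 = 290.15 K.
For a reversible refrigerator, COP_R = T_C/(T_H − T_C) = 290.15/26.89 = 10.7907.
W = Q_C/COP_R = 581/10.7907 = 53.8 kJ.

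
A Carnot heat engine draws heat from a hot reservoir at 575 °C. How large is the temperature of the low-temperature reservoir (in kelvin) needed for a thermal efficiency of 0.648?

T_H = 575 °C → 575 + 273.15 = 848.15 K.
From η = 1 − T_C/T_H, T_C = T_H·(1 − η) = 848.15 × (1 − 0.648) = 299 K.

T_C ≈ 299 K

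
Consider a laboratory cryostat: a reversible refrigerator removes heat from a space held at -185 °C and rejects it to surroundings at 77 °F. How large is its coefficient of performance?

COP_R ≈ 0.420

T_H = 77 °F → (77 − 32) × 5/9 = 25.00 °C = 298.15 K.
T_C = -185 °C → -185 + 273.15 = 88.15 K.
Carnot COP: COP_R = T_C/(T_H − T_C) = 88.15/(298.15 − 88.15) = 0.420.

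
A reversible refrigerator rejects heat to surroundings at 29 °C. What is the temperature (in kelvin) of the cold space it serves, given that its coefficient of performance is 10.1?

T_H = 29 °C → 29 + 273.15 = 302.15 K.
COP_R = T_C/(T_H − T_C) ⇒ T_C = T_H·COP_R/(1 + COP_R) = 302.15 × 10.1/(1 + 10.1) = 275 K.

T_C ≈ 275 K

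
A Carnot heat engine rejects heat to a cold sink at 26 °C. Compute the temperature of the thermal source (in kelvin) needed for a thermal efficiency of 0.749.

T_H ≈ 1192 K

T_C = 26 °C → 26 + 273.15 = 299.15 K.
From η = 1 − T_C/T_H, solving for T_H gives T_H = T_C/(1 − η) = 299.15/(1 − 0.749) = 1192 K.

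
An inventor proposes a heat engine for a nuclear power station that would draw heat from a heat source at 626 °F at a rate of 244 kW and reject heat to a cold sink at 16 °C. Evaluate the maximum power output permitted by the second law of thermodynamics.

Ẇ_max ≈ 127 kW

T_H = 626 °F → (626 − 32) × 5/9 = 330.00 °C = 603.15 K.
T_C = 16 °C → 16 + 273.15 = 289.15 K.
By the Carnot theorem, η_max = 1 − T_C/T_H = 1 − 289.15/603.15 = 0.5206.
W_max = η_max · Q_H = 0.5206 × 244 = 127 kW.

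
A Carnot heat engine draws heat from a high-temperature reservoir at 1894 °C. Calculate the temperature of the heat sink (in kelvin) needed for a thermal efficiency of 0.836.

T_H = 1894 °C → 1894 + 273.15 = 2167.15 K.
From η = 1 − T_C/T_H, T_C = T_H·(1 − η) = 2167.15 × (1 − 0.836) = 355.4 K.

T_C ≈ 355.4 K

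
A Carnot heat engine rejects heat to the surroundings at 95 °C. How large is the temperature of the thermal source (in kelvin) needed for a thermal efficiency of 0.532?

T_C = 95 °C → 95 + 273.15 = 368.15 K.
From η = 1 − T_C/T_H, solving for T_H gives T_H = T_C/(1 − η) = 368.15/(1 − 0.532) = 786.6 K.

T_H ≈ 786.6 K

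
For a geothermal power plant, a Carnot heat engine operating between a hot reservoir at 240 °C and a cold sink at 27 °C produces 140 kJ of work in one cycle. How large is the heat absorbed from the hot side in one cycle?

Q_H ≈ 337.3 kJ

T_H = 240 °C → 240 + 273.15 = 513.15 K.
T_C = 27 °C → 27 + 273.15 = 300.15 K.
Since the cycle is reversible, η = 1 − T_C/T_H = 1 − 300.15/513.15 = 0.4151.
Q_H = W/η = 140/0.4151 = 337.3 kJ.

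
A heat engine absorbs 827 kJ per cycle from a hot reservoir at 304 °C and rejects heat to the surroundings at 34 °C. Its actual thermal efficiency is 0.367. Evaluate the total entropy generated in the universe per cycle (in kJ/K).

T_H = 304 °C → 304 + 273.15 = 577.15 K.
T_C = 34 °C → 34 + 273.15 = 307.15 K.
W = η·Q_H = 0.367 × 827 = 303.5 kJ, so Q_C = Q_H − W = 523.5 kJ.
Entropy balance on the reservoirs: −Q_H/T_H = -1.433 kJ/K, +Q_C/T_C = 1.704 kJ/K.
ΔS_univ = −Q_H/T_H + Q_C/T_C = 0.271 kJ/K (> 0, since η = 0.367 < η_Carnot = 0.468).

ΔS_univ ≈ 0.271 kJ/K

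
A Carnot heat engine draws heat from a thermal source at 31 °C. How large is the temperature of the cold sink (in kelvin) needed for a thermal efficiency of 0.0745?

T_H = 31 °C → 31 + 273.15 = 304.15 K.
From η = 1 − T_C/T_H, T_C = T_H·(1 − η) = 304.15 × (1 − 0.0745) = 281 K.

T_C ≈ 281 K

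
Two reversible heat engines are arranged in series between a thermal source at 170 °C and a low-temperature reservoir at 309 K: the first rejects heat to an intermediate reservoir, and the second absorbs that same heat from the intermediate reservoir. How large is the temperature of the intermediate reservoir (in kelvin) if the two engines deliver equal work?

T_H = 170 °C → 170 + 273.15 = 443.15 K.
For reversible stages Q_m = Q_H·(T_m/T_H). Setting W₁ = Q_H(1 − T_m/T_H) equal to W₂ = Q_m(1 − T_C/T_m) = Q_H·(T_m − T_C)/T_H gives T_H − T_m = T_m − T_C, so T_m = (T_H + T_C)/2 = (443.15 + 309.00)/2 = 376.1 K.

T_m ≈ 376.1 K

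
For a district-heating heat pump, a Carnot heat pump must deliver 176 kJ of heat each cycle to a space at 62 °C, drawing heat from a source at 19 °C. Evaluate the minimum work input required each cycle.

W_in ≈ 22.6 kJ

T_H = 62 °C → 62 + 273.15 = 335.15 K.
T_C = 19 °C → 19 + 273.15 = 292.15 K.
The Carnot heat-pump COP is COP_HP = T_H/(T_H − T_C) = 335.15/43.00 = 7.7942.
W = Q_H/COP_HP = 176/7.7942 = 22.6 kJ.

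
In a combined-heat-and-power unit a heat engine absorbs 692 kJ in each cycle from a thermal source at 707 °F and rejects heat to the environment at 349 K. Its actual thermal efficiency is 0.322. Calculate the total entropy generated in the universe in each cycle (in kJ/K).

T_H = 707 °F → (707 − 32) × 5/9 = 375.00 °C = 648.15 K.
W = η·Q_H = 0.322 × 692 = 222.8 kJ, so Q_C = Q_H − W = 469.2 kJ.
The hot reservoir loses entropy Q_H/T_H = 692/648.15 = 1.068 kJ/K; the cold reservoir gains Q_C/T_C = 469.2/349.00 = 1.344 kJ/K.
ΔS_univ = −Q_H/T_H + Q_C/T_C = 0.277 kJ/K (> 0, since η = 0.322 < η_Carnot = 0.462).

ΔS_univ ≈ 0.277 kJ/K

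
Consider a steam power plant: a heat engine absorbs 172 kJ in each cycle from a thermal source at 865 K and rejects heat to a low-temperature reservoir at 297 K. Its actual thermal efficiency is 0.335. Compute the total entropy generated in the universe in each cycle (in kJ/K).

W = η·Q_H = 0.335 × 172 = 57.62 kJ, so Q_C = Q_H − W = 114.4 kJ.
Entropy balance on the reservoirs: −Q_H/T_H = -0.1988 kJ/K, +Q_C/T_C = 0.3851 kJ/K.
ΔS_univ = −Q_H/T_H + Q_C/T_C = 0.1863 kJ/K (> 0, since η = 0.335 < η_Carnot = 0.657).

ΔS_univ ≈ 0.1863 kJ/K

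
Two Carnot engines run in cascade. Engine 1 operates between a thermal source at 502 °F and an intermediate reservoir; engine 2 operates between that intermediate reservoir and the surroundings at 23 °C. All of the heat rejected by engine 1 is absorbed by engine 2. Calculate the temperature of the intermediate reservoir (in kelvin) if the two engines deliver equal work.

T_H = 502 °F → (502 − 32) × 5/9 = 261.11 °C = 534.26 K.
T_C = 23 °C → 23 + 273.15 = 296.15 K.
For reversible stages Q_m = Q_H·(T_m/T_H). Setting W₁ = Q_H(1 − T_m/T_H) equal to W₂ = Q_m(1 − T_C/T_m) = Q_H·(T_m − T_C)/T_H gives T_H − T_m = T_m − T_C, so T_m = (T_H + T_C)/2 = (534.26 + 296.15)/2 = 415.2 K.

T_m ≈ 415.2 K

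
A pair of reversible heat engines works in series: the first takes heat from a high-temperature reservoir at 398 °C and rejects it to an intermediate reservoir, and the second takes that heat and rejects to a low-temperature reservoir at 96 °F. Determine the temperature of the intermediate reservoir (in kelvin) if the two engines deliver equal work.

T_m ≈ 490 K

T_H = 398 °C → 398 + 273.15 = 671.15 K.
T_C = 96 °F → (96 − 32) × 5/9 = 35.56 °C = 308.71 K.
For reversible stages Q_m = Q_H·(T_m/T_H). Setting W₁ = Q_H(1 − T_m/T_H) equal to W₂ = Q_m(1 − T_C/T_m) = Q_H·(T_m − T_C)/T_H gives T_H − T_m = T_m − T_C, so T_m = (T_H + T_C)/2 = (671.15 + 308.71)/2 = 490 K.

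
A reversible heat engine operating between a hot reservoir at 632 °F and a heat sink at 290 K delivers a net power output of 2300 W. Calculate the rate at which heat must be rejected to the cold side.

Q̇_C ≈ 2110 W

T_H = 632 °F → (632 − 32) × 5/9 = 333.33 °C = 606.48 K.
The Carnot efficiency is η = 1 − T_C/T_H = 1 − 290.00/606.48 = 0.5218.
Since Q_C/Q_H = T_C/T_H and Q_H = W/η, Q_C = W·T_C/(T_H − T_C) = 2300 × 290.00/316.48 = 2110 W.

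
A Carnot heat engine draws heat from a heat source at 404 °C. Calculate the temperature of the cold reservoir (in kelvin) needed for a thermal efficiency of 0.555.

T_H = 404 °C → 404 + 273.15 = 677.15 K.
From η = 1 − T_C/T_H, T_C = T_H·(1 − η) = 677.15 × (1 − 0.555) = 301 K.

T_C ≈ 301 K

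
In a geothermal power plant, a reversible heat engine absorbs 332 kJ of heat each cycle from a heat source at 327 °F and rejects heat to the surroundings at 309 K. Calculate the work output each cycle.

T_H = 327 °F → (327 − 32) × 5/9 = 163.89 °C = 437.04 K.
Since the cycle is reversible, η = 1 − T_C/T_H = 1 − 309.00/437.04 = 0.2930.
W = η·Q_H = 0.2930 × 332 = 97.3 kJ.

W ≈ 97.3 kJ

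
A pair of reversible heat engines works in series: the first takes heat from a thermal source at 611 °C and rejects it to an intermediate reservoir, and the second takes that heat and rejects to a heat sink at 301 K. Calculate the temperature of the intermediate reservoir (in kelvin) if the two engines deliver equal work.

T_m ≈ 593 K

T_H = 611 °C → 611 + 273.15 = 884.15 K.
For reversible stages Q_m = Q_H·(T_m/T_H). Setting W₁ = Q_H(1 − T_m/T_H) equal to W₂ = Q_m(1 − T_C/T_m) = Q_H·(T_m − T_C)/T_H gives T_H − T_m = T_m − T_C, so T_m = (T_H + T_C)/2 = (884.15 + 301.00)/2 = 593 K.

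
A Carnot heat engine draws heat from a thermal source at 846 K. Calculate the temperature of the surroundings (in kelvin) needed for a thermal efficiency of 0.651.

From η = 1 − T_C/T_H, T_C = T_H·(1 − η) = 846.00 × (1 − 0.651) = 295 K.

T_C ≈ 295 K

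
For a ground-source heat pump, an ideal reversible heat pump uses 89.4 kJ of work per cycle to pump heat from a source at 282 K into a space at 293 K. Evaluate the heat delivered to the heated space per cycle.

The Carnot heat-pump COP is COP_HP = T_H/(T_H − T_C) = 293.00/11.00 = 26.6364.
Q_H = COP_HP · W = 26.6364 × 89.4 = 2380 kJ.

Q_H ≈ 2380 kJ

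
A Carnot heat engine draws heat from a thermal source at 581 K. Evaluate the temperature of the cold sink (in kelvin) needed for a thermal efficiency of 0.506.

T_C ≈ 287 K

From η = 1 − T_C/T_H, T_C = T_H·(1 − η) = 581.00 × (1 − 0.506) = 287 K.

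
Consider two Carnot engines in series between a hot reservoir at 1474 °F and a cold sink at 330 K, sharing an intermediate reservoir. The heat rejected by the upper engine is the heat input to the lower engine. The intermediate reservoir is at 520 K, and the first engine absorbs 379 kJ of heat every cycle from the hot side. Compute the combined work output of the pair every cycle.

T_H = 1474 °F → (1474 − 32) × 5/9 = 801.11 °C = 1074.26 K.
Two reversible stages in series are equivalent to a single Carnot engine between T_H and T_C, so η_total = 1 − T_C/T_H = 1 − 330.00/1074.26 = 0.6928.
W_total = η_total · Q_H = 0.6928 × 379 = 262.6 kJ.

W_total ≈ 262.6 kJ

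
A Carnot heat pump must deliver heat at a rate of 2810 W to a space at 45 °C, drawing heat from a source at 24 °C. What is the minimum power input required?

Ẇ_in ≈ 185 W

T_H = 45 °C → 45 + 273.15 = 318.15 K.
T_C = 24 °C → 24 + 273.15 = 297.15 K.
The Carnot heat-pump COP is COP_HP = T_H/(T_H − T_C) = 318.15/21.00 = 15.1500.
W = Q_H/COP_HP = 2810/15.1500 = 185 W.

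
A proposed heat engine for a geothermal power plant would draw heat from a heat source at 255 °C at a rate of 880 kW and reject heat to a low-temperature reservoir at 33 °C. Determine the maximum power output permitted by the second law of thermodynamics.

T_H = 255 °C → 255 + 273.15 = 528.15 K.
T_C = 33 °C → 33 + 273.15 = 306.15 K.
The upper bound on efficiency is η_max = 1 − T_C/T_H = 1 − 306.15/528.15 = 0.4203.
W_max = η_max · Q_H = 0.4203 × 880 = 370 kW.

Ẇ_max ≈ 370 kW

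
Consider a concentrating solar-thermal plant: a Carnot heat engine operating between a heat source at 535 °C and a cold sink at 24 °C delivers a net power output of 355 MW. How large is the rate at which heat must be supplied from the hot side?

Q̇_H ≈ 561 MW

T_H = 535 °C → 535 + 273.15 = 808.15 K.
T_C = 24 °C → 24 + 273.15 = 297.15 K.
Since the cycle is reversible, η = 1 − T_C/T_H = 1 − 297.15/808.15 = 0.6323.
Q_H = W/η = 355/0.6323 = 561 MW.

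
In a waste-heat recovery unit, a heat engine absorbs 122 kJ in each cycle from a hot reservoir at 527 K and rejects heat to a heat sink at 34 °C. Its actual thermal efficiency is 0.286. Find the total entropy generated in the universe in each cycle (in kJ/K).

T_C = 34 °C → 34 + 273.15 = 307.15 K.
W = η·Q_H = 0.286 × 122 = 34.89 kJ, so Q_C = Q_H − W = 87.11 kJ.
Entropy balance on the reservoirs: −Q_H/T_H = -0.2315 kJ/K, +Q_C/T_C = 0.2836 kJ/K.
ΔS_univ = −Q_H/T_H + Q_C/T_C = 0.0521 kJ/K (> 0, since η = 0.286 < η_Carnot = 0.417).

ΔS_univ ≈ 0.0521 kJ/K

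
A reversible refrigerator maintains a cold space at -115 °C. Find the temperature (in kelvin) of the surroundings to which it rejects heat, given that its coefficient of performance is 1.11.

T_H ≈ 301 K

T_C = -115 °C → -115 + 273.15 = 158.15 K.
COP_R = T_C/(T_H − T_C) ⇒ T_H = T_C·(1 + 1/COP_R) = 158.15 × (1 + 1/1.11) = 301 K.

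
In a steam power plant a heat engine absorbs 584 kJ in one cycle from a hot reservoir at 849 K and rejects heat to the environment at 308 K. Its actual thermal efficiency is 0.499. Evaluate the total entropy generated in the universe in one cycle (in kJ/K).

ΔS_univ ≈ 0.262 kJ/K

W = η·Q_H = 0.499 × 584 = 291.4 kJ, so Q_C = Q_H − W = 292.6 kJ.
Entropy balance on the reservoirs: −Q_H/T_H = -0.6879 kJ/K, +Q_C/T_C = 0.9499 kJ/K.
ΔS_univ = −Q_H/T_H + Q_C/T_C = 0.262 kJ/K (> 0, since η = 0.499 < η_Carnot = 0.637).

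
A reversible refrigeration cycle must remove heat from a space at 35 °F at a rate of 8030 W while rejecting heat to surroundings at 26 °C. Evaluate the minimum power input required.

T_H = 26 °C → 26 + 273.15 = 299.15 K.
T_C = 35 °F → (35 − 32) × 5/9 = 1.67 °C = 274.82 K.
For a reversible refrigerator, COP_R = T_C/(T_H − T_C) = 274.82/24.33 = 11.2938.
W = Q_C/COP_R = 8030/11.2938 = 711 W.

Ẇ_in ≈ 711 W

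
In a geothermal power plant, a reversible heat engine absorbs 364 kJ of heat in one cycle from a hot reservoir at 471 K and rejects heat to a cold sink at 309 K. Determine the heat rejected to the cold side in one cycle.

The Carnot efficiency is η = 1 − T_C/T_H = 1 − 309.00/471.00 = 0.3439.
For a reversible cycle Q_C/Q_H = T_C/T_H, so Q_C = 364 × 309.00/471.00 = 239 kJ.

Q_C ≈ 239 kJ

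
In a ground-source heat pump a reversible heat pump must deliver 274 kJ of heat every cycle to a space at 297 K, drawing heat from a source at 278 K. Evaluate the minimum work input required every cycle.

W_in ≈ 17.5 kJ

The Carnot heat-pump COP is COP_HP = T_H/(T_H − T_C) = 297.00/19.00 = 15.6316.
W = Q_H/COP_HP = 274/15.6316 = 17.5 kJ.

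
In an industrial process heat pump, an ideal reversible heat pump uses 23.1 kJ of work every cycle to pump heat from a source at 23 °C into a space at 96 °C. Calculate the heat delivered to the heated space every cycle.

Q_H ≈ 116.8 kJ

T_H = 96 °C → 96 + 273.15 = 369.15 K.
T_C = 23 °C → 23 + 273.15 = 296.15 K.
The Carnot heat-pump COP is COP_HP = T_H/(T_H − T_C) = 369.15/73.00 = 5.0568.
Q_H = COP_HP · W = 5.0568 × 23.1 = 116.8 kJ.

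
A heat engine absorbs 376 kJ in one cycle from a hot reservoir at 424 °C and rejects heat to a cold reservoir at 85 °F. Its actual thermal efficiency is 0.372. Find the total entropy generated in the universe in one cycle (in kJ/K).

ΔS_univ ≈ 0.241 kJ/K

T_H = 424 °C → 424 + 273.15 = 697.15 K.
T_C = 85 °F → (85 − 32) × 5/9 = 29.44 °C = 302.59 K.
W = η·Q_H = 0.372 × 376 = 139.9 kJ, so Q_C = Q_H − W = 236.1 kJ.
Reservoir entropy changes: ΔS_H = −Q_H/T_H = −376/697.15 = -0.5393 kJ/K and ΔS_C = +Q_C/T_C = 236.1/302.59 = 0.7803 kJ/K.
ΔS_univ = −Q_H/T_H + Q_C/T_C = 0.241 kJ/K (> 0, since η = 0.372 < η_Carnot = 0.566).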